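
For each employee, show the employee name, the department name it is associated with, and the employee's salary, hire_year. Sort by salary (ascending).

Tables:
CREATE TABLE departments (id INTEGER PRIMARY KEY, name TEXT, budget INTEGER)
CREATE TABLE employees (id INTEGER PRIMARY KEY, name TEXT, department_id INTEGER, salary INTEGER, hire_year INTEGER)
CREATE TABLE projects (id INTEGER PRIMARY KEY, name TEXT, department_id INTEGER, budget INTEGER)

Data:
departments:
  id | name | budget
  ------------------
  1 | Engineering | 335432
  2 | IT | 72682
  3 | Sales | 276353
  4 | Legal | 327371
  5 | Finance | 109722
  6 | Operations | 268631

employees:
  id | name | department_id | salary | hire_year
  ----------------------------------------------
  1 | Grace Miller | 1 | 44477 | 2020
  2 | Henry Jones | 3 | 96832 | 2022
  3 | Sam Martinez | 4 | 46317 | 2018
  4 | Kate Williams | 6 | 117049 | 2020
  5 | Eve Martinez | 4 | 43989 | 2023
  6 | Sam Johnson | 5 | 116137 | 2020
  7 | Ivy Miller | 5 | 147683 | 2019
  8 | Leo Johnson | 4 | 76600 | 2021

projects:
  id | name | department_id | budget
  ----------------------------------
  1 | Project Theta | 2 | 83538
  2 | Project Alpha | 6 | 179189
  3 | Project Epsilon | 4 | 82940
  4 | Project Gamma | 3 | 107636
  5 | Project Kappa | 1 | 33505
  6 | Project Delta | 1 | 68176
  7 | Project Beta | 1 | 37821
SELECT c.name, p.name AS department, c.salary, c.hire_year FROM employees c JOIN departments p ON c.department_id = p.id ORDER BY c.salary ASC

Execution result:
name | department | salary | hire_year
Eve Martinez | Legal | 43989 | 2023
Grace Miller | Engineering | 44477 | 2020
Sam Martinez | Legal | 46317 | 2018
Leo Johnson | Legal | 76600 | 2021
Henry Jones | Sales | 96832 | 2022
Sam Johnson | Finance | 116137 | 2020
Kate Williams | Operations | 117049 | 2020
Ivy Miller | Finance | 147683 | 2019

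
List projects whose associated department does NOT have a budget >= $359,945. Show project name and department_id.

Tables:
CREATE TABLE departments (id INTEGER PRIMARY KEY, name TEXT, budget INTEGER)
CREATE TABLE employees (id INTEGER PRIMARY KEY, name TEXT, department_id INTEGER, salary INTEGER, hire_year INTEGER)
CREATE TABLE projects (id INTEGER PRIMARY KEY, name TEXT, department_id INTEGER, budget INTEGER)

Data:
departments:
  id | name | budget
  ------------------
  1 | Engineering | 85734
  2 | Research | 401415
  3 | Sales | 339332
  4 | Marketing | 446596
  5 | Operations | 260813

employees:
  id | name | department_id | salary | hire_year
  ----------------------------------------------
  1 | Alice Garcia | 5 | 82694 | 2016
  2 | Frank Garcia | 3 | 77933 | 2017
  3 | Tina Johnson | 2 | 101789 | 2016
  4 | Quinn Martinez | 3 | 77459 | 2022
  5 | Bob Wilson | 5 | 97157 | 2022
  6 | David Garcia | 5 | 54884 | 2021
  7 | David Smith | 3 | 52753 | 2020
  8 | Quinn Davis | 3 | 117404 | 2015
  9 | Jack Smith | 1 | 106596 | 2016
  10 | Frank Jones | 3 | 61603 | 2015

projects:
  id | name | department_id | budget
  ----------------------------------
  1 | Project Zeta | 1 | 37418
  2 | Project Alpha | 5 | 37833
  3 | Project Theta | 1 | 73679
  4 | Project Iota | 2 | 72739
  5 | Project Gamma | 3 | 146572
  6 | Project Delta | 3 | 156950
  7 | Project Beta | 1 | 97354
SELECT name, department_id FROM projects WHERE department_id NOT IN (SELECT id FROM departments WHERE budget >= 359945)

Execution result:
name | department_id
Project Zeta | 1
Project Alpha | 5
Project Theta | 1
Project Gamma | 3
Project Delta | 3
Project Beta | 1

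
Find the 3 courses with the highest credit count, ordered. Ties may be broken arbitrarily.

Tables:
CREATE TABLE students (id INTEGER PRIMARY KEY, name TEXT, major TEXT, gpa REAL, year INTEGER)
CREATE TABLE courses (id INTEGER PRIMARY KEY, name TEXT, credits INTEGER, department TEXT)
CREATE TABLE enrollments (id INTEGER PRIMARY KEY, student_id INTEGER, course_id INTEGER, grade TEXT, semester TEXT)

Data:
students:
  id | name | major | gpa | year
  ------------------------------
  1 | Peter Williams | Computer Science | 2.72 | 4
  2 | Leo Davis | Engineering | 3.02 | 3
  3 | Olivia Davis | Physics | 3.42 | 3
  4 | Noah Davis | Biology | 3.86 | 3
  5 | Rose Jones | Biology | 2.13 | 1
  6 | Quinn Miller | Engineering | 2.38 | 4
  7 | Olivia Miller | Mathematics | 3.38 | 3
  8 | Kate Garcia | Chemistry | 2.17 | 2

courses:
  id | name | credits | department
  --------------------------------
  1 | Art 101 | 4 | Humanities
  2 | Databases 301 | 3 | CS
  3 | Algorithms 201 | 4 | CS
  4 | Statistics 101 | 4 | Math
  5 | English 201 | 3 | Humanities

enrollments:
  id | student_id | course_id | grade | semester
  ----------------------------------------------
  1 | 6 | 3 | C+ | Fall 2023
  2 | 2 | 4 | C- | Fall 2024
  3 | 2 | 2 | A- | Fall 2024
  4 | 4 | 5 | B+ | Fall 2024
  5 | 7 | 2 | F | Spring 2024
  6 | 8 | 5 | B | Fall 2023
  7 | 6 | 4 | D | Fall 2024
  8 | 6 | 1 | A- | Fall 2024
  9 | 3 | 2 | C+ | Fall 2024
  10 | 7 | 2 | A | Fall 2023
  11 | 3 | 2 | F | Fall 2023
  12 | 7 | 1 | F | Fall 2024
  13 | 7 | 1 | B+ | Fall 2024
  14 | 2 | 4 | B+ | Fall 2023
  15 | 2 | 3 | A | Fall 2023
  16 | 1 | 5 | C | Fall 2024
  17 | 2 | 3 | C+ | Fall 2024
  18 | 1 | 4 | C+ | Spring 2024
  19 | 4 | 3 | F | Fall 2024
SELECT name, credits FROM courses ORDER BY credits DESC LIMIT 3

Execution result:
name | credits
Art 101 | 4
Algorithms 201 | 4
Statistics 101 | 4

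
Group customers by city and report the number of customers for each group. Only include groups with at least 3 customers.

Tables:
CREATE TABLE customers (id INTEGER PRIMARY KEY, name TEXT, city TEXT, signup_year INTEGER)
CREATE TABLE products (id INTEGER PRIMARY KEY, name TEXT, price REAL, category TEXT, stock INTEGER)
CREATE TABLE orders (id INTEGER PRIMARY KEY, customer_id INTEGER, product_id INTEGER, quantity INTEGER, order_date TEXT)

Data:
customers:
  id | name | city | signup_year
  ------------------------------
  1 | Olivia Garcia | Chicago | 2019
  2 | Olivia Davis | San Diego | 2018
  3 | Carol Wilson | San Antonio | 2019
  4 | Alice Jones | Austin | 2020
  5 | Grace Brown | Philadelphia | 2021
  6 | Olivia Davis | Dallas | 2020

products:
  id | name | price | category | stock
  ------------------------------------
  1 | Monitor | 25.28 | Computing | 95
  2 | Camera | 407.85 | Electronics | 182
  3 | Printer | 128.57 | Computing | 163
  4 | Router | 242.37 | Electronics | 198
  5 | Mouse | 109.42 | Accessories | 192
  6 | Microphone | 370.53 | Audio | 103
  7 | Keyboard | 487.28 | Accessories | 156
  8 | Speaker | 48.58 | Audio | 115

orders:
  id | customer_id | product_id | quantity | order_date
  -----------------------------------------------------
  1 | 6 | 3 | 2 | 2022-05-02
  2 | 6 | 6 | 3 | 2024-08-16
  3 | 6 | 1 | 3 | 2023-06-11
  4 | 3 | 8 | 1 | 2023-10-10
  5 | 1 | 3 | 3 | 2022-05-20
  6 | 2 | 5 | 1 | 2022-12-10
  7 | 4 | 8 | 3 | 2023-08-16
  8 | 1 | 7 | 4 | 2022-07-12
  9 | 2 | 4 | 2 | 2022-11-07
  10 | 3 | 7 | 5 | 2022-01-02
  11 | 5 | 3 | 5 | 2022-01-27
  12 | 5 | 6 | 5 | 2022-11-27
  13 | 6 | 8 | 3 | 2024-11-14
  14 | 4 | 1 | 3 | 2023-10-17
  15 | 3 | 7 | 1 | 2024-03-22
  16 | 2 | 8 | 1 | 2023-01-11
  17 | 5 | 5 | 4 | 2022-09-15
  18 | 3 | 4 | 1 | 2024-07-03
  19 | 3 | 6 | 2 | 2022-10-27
SELECT city, COUNT(*) AS n FROM customers GROUP BY city HAVING COUNT(*) >= 3

Execution result:
(no rows)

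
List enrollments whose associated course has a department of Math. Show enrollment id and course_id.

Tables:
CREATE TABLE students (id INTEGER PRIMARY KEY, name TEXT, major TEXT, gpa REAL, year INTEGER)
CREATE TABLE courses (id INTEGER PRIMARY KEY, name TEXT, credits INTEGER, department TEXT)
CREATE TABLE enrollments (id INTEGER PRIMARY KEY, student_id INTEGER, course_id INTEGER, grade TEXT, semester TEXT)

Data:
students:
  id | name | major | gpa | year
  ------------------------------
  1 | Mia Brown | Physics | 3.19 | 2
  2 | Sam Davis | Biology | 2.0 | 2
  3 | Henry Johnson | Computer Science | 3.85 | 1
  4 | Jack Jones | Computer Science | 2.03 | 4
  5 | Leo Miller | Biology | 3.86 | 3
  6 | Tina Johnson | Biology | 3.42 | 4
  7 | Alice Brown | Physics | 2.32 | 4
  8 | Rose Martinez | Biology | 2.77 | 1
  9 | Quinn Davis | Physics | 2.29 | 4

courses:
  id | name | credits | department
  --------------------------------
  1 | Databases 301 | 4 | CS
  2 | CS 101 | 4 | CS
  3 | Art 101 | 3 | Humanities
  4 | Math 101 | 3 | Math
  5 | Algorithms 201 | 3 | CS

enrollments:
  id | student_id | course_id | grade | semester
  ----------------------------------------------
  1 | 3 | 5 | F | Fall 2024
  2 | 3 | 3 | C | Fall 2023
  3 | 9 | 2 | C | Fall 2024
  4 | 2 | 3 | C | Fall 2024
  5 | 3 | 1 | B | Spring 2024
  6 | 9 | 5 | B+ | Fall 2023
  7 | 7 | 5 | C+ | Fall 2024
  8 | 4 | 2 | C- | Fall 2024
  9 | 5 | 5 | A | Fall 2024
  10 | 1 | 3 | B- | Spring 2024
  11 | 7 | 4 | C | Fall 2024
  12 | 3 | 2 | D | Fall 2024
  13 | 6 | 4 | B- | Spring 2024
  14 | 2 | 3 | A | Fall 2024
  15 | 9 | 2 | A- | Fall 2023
SELECT id, course_id FROM enrollments WHERE course_id IN (SELECT id FROM courses WHERE department = 'Math')

Execution result:
id | course_id
11 | 4
13 | 4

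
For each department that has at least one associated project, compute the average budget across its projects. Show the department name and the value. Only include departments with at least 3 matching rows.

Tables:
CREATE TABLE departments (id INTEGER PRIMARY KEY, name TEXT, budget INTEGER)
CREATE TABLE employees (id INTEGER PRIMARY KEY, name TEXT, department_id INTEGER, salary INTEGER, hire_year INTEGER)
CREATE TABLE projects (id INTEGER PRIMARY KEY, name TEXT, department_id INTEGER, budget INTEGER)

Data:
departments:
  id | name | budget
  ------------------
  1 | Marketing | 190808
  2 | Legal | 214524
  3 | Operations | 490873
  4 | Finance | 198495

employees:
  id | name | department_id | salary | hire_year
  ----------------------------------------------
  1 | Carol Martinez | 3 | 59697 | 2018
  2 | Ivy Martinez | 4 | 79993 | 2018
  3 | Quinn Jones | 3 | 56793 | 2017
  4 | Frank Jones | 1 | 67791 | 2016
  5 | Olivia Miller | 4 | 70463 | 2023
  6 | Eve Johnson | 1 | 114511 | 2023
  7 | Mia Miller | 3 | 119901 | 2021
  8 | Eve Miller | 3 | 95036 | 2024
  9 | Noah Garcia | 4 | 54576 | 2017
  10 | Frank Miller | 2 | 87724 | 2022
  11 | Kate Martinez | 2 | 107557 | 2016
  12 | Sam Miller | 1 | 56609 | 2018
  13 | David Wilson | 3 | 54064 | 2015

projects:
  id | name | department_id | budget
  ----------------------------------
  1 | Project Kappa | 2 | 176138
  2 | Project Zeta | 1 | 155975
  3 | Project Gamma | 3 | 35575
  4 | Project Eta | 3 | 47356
SELECT p.name, AVG(c.budget) AS avg_budget FROM projects c JOIN departments p ON c.department_id = p.id GROUP BY p.id, p.name HAVING COUNT(*) >= 3

Execution result:
(no rows)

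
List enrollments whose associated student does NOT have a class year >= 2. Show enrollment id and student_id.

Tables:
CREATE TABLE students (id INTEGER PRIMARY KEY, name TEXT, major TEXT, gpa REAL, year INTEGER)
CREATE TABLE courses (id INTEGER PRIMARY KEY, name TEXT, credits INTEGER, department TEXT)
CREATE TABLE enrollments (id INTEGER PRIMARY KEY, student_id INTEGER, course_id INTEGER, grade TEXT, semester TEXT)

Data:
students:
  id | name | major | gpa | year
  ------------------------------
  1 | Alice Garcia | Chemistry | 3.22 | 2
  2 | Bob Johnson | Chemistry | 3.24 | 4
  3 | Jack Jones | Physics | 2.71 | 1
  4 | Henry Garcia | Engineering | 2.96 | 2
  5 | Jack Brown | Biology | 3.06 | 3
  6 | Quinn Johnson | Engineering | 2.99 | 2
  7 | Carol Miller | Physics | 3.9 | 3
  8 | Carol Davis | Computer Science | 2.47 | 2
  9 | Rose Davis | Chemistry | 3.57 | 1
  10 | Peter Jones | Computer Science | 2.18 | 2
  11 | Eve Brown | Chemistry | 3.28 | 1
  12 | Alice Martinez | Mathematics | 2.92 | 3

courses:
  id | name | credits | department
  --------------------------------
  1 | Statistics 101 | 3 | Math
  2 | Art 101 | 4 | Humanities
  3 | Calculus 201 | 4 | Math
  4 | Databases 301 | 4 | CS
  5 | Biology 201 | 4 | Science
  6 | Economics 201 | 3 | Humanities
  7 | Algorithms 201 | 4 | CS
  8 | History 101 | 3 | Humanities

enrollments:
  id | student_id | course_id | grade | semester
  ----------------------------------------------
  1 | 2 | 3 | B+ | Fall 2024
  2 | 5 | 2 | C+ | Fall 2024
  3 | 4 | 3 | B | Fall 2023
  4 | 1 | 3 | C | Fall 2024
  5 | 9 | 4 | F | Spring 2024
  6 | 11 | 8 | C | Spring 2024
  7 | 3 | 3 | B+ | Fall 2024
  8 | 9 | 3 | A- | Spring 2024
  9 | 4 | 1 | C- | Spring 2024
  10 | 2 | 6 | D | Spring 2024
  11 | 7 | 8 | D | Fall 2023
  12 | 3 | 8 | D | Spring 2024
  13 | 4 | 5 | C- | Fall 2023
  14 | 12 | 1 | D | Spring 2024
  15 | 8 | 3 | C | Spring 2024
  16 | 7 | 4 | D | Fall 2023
SELECT id, student_id FROM enrollments WHERE student_id NOT IN (SELECT id FROM students WHERE year >= 2)

Execution result:
id | student_id
5 | 9
6 | 11
7 | 3
8 | 9
12 | 3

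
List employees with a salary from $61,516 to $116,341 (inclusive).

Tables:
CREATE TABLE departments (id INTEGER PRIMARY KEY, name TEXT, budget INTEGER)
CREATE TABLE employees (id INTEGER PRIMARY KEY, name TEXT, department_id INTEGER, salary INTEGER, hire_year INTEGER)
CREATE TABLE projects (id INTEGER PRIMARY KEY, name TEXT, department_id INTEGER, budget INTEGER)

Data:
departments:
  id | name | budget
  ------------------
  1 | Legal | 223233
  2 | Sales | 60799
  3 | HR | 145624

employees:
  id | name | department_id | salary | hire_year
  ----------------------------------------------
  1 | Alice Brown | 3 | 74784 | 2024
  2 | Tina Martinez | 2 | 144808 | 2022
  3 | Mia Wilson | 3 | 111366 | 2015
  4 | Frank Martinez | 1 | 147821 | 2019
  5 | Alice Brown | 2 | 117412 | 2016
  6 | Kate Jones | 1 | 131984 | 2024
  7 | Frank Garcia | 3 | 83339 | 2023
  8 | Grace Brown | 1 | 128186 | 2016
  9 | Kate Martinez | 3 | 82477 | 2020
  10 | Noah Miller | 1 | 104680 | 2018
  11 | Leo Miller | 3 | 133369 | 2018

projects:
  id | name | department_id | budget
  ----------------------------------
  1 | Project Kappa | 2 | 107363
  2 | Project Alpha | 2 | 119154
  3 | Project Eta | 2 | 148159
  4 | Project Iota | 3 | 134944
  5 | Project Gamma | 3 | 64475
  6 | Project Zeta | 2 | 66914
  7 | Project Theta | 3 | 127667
SELECT name, salary FROM employees WHERE salary BETWEEN 61516 AND 116341

Execution result:
name | salary
Alice Brown | 74784
Mia Wilson | 111366
Frank Garcia | 83339
Kate Martinez | 82477
Noah Miller | 104680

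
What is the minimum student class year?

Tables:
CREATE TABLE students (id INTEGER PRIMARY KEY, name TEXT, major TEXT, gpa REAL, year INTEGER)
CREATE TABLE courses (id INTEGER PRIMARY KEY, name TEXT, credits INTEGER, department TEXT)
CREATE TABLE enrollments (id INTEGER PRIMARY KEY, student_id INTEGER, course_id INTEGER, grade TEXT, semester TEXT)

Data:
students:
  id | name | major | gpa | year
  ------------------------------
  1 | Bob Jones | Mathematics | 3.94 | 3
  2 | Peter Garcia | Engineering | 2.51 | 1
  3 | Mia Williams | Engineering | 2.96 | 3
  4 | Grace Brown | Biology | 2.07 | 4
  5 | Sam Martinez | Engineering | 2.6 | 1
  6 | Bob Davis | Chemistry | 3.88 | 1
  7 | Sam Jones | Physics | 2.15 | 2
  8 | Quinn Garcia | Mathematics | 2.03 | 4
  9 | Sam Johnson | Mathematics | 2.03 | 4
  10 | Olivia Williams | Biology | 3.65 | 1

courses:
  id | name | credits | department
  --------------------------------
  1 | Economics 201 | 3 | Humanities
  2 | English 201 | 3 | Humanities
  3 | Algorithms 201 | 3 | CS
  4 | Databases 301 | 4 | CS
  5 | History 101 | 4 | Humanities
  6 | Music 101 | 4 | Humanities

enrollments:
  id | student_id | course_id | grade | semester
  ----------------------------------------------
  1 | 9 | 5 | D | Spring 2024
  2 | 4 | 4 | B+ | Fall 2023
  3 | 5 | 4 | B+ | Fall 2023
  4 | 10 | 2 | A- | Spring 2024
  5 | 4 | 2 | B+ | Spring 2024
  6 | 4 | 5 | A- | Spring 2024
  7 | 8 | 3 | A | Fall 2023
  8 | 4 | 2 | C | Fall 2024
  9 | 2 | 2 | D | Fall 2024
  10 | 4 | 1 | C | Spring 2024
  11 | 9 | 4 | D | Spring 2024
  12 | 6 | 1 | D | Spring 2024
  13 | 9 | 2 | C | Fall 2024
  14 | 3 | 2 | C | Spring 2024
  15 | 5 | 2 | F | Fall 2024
SELECT MIN(year) FROM students

Execution result:
1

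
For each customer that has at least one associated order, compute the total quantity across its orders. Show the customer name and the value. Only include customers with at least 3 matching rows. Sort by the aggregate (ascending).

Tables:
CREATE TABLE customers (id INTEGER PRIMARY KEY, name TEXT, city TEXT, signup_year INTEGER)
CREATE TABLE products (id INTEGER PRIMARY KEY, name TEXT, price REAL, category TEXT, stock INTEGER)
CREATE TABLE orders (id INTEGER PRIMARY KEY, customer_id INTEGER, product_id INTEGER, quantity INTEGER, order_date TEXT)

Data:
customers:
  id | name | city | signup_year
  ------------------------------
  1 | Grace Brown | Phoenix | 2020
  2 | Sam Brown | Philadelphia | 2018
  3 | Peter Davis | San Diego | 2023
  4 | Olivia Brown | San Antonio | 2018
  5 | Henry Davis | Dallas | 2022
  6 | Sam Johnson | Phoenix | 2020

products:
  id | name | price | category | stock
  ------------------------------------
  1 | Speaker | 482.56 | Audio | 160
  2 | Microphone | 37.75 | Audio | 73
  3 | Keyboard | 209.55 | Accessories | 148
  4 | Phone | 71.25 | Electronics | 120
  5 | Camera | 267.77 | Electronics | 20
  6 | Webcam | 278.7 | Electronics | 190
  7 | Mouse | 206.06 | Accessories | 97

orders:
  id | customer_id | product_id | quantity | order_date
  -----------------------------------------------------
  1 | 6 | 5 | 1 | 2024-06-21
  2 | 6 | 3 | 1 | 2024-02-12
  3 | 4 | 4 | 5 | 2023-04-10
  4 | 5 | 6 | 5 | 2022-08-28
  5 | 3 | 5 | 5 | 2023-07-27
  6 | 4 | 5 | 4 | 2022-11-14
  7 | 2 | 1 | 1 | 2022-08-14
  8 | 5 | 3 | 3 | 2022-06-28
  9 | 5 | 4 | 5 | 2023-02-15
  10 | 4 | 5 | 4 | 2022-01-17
SELECT p.name, SUM(c.quantity) AS sum_quantity FROM orders c JOIN customers p ON c.customer_id = p.id GROUP BY p.id, p.name HAVING COUNT(*) >= 3 ORDER BY sum_quantity ASC

Execution result:
name | sum_quantity
Olivia Brown | 13
Henry Davis | 13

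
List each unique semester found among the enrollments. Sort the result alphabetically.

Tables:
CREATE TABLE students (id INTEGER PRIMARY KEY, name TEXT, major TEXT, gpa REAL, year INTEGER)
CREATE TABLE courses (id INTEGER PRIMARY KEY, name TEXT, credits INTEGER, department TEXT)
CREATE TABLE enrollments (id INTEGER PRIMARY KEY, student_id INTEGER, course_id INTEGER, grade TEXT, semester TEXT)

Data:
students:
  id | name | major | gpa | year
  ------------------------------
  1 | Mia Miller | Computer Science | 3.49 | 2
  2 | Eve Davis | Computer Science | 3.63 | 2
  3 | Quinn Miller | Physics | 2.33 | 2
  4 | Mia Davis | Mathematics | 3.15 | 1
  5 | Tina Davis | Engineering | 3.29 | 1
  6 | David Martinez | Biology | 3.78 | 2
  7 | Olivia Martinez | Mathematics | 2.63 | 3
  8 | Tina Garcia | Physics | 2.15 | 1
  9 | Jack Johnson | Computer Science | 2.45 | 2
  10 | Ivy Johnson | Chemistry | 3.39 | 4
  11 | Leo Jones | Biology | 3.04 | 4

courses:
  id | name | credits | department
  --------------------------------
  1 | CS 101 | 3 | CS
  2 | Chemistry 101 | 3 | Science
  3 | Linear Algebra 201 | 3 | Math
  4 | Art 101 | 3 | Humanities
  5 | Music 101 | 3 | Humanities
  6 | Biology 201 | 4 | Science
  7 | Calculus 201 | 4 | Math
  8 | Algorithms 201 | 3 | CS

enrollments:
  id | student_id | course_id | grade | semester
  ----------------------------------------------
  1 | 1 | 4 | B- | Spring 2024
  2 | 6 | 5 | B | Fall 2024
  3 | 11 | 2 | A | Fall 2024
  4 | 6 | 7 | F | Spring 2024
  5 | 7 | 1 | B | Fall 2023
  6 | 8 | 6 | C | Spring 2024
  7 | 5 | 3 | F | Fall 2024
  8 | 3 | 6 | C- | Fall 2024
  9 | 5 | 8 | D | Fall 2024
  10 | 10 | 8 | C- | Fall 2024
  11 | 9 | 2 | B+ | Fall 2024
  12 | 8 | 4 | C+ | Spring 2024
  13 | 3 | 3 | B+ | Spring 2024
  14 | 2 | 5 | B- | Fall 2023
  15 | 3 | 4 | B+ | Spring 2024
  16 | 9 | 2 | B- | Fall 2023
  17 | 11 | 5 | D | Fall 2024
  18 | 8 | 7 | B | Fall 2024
SELECT DISTINCT semester FROM enrollments ORDER BY semester

Execution result:
semester
Fall 2023
Fall 2024
Spring 2024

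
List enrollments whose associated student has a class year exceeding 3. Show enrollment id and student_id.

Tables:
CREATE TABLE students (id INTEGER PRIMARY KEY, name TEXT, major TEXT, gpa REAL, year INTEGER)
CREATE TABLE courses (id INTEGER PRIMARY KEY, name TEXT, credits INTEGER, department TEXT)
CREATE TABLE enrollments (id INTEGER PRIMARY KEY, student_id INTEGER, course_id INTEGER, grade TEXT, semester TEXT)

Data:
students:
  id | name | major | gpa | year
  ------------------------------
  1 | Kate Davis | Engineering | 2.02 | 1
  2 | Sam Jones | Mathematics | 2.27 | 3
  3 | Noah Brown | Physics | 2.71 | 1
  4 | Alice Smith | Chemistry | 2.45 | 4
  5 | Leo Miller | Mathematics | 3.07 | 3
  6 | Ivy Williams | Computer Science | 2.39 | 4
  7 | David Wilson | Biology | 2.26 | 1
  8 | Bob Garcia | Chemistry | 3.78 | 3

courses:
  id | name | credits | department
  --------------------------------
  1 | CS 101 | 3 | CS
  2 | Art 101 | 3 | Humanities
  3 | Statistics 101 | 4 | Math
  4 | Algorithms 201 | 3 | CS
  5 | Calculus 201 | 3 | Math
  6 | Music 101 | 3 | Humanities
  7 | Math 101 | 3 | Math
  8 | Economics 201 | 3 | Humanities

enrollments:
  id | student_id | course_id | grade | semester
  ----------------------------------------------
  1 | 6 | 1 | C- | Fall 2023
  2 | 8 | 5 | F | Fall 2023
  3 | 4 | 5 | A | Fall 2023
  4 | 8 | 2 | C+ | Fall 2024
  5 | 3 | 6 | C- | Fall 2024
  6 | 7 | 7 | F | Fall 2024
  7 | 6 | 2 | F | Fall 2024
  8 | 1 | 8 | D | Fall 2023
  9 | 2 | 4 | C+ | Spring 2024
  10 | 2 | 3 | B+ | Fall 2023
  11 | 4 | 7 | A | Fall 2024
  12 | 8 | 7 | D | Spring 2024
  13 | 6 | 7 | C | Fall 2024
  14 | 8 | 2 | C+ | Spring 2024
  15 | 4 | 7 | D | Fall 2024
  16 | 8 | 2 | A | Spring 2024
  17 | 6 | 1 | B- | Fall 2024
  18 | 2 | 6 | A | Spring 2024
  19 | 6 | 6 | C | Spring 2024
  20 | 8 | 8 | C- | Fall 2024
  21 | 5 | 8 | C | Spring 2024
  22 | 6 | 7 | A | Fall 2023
SELECT id, student_id FROM enrollments WHERE student_id IN (SELECT id FROM students WHERE year > 3)

Execution result:
id | student_id
1 | 6
3 | 4
7 | 6
11 | 4
13 | 6
15 | 4
17 | 6
19 | 6
22 | 6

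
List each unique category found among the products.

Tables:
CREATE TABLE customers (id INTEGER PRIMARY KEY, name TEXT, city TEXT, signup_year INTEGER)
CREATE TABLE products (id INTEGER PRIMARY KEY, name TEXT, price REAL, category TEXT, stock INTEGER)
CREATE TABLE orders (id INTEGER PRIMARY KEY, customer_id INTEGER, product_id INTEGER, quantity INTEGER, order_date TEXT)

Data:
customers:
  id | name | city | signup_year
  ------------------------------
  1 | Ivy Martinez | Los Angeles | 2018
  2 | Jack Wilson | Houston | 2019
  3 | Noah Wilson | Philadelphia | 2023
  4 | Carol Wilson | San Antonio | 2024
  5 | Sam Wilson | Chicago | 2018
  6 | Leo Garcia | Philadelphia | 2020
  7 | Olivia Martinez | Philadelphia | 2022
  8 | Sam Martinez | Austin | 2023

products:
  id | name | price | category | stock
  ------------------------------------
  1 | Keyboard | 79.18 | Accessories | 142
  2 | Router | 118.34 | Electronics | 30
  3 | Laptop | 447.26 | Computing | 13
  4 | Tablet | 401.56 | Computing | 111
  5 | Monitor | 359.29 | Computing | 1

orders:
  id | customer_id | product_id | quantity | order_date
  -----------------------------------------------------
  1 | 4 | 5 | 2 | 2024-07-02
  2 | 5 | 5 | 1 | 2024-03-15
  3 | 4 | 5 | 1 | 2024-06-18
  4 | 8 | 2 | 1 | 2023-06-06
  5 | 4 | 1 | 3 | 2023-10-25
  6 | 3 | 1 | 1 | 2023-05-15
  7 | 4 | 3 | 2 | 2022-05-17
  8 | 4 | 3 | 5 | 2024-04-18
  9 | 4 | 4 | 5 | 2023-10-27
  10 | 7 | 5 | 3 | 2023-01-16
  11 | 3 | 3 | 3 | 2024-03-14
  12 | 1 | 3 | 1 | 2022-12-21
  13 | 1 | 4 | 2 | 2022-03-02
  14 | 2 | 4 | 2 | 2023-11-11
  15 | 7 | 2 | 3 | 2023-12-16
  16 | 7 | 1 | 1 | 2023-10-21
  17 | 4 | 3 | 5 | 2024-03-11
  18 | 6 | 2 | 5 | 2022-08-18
SELECT DISTINCT category FROM products

Execution result:
category
Accessories
Electronics
Computing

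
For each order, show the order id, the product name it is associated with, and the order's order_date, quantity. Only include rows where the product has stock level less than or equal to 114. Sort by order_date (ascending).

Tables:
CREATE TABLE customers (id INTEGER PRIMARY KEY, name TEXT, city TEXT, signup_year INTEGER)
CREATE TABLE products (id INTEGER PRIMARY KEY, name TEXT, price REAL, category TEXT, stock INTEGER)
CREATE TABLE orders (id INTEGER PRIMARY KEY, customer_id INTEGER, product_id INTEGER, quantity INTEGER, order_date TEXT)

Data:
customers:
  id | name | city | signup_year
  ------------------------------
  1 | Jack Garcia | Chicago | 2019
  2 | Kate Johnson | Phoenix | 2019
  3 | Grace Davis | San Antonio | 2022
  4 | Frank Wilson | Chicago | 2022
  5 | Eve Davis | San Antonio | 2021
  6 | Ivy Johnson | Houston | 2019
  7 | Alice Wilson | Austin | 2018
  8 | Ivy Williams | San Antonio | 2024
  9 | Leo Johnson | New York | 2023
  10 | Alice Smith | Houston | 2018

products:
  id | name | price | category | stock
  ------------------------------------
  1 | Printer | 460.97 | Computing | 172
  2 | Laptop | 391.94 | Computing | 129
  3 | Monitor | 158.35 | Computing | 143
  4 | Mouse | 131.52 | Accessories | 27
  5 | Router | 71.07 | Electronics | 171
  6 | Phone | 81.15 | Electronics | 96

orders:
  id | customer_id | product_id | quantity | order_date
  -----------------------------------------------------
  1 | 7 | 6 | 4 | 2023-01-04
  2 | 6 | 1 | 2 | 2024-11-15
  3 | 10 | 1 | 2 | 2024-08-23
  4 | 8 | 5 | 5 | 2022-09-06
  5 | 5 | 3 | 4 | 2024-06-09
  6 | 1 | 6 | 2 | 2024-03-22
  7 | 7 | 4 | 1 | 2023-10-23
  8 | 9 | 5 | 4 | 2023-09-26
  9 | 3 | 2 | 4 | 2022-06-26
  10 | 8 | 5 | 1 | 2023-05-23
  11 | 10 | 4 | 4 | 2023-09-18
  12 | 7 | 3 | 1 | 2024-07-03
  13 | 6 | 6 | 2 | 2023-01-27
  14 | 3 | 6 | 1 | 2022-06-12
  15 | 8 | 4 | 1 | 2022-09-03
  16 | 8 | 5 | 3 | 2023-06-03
SELECT c.id, p.name AS product, c.order_date, c.quantity FROM orders c JOIN products p ON c.product_id = p.id WHERE p.stock <= 114 ORDER BY c.order_date ASC

Execution result:
id | product | order_date | quantity
14 | Phone | 2022-06-12 | 1
15 | Mouse | 2022-09-03 | 1
1 | Phone | 2023-01-04 | 4
13 | Phone | 2023-01-27 | 2
11 | Mouse | 2023-09-18 | 4
7 | Mouse | 2023-10-23 | 1
6 | Phone | 2024-03-22 | 2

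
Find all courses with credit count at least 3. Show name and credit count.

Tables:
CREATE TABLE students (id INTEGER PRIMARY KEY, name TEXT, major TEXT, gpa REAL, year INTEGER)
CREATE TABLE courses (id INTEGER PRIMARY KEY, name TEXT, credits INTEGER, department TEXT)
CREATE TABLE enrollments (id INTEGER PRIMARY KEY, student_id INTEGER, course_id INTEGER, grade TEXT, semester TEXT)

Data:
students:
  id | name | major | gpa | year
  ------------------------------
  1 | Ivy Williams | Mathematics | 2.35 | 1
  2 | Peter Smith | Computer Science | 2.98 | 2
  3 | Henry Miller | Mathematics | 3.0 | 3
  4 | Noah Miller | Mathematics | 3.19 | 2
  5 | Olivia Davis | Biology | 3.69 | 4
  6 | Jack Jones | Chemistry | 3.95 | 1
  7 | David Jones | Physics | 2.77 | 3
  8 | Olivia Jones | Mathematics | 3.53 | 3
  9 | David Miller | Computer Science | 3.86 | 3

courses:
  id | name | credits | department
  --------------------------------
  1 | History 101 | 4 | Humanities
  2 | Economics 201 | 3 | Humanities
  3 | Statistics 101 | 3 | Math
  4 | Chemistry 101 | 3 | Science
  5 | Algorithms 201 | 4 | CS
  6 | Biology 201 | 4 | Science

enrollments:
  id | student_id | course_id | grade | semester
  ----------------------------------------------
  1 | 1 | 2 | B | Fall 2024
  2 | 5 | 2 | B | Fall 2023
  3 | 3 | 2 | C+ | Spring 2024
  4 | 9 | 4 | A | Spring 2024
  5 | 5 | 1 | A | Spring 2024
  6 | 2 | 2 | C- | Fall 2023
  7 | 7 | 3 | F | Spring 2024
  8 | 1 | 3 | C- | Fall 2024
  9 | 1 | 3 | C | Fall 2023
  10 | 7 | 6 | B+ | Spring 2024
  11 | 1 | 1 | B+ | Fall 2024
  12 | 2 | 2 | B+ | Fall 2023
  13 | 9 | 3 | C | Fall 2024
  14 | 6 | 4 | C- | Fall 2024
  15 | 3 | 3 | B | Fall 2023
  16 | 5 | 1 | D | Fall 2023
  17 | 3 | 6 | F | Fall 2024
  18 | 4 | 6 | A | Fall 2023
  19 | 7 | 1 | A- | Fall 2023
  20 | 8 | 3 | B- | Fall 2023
SELECT name, credits FROM courses WHERE credits >= 3

Execution result:
name | credits
History 101 | 4
Economics 201 | 3
Statistics 101 | 3
Chemistry 101 | 3
Algorithms 201 | 4
Biology 201 | 4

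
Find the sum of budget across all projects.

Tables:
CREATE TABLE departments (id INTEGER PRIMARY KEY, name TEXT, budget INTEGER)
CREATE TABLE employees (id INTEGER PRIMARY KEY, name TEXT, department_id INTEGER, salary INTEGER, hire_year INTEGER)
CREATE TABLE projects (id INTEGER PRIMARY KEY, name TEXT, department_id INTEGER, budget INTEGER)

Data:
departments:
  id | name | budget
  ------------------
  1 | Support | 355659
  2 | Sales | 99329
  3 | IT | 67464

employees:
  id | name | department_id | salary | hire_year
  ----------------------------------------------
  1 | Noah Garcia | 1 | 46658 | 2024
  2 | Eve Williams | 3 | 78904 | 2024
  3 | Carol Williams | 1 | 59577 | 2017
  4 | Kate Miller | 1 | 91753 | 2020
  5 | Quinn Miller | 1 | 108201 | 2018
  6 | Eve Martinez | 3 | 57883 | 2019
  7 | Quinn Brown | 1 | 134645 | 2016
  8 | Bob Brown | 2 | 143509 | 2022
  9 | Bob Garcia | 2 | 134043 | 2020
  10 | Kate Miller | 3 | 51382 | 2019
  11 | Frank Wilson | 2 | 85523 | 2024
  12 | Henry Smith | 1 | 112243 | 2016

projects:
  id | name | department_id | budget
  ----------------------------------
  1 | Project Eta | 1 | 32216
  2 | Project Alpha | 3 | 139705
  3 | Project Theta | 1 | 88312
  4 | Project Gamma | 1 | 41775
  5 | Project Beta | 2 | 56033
SELECT SUM(budget) FROM projects

Execution result:
358041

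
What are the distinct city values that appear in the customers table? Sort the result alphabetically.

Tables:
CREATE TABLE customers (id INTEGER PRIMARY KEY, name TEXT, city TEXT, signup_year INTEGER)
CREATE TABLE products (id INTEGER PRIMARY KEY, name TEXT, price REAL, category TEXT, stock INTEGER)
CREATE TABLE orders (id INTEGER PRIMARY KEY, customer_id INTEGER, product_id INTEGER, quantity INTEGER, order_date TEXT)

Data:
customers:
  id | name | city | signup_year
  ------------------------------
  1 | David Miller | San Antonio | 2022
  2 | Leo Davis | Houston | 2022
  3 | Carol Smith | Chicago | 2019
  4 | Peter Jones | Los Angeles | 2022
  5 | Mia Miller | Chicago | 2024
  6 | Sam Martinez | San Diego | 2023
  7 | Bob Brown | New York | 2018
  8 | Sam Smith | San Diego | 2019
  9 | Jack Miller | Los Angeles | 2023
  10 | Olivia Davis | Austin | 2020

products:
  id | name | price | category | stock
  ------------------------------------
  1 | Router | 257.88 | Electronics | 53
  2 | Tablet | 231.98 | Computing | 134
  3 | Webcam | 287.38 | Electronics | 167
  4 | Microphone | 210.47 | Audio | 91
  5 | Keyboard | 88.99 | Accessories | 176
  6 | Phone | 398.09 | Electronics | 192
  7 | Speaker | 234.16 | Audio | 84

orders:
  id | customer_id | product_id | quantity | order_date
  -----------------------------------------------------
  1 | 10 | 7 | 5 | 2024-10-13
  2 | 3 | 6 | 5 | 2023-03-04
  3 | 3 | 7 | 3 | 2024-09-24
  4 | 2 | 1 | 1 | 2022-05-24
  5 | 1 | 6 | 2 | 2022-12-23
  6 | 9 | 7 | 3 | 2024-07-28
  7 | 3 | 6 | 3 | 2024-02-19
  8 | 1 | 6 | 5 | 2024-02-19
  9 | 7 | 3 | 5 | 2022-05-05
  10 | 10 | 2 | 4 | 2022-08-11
SELECT DISTINCT city FROM customers ORDER BY city

Execution result:
city
Austin
Chicago
Houston
Los Angeles
New York
San Antonio
San Diego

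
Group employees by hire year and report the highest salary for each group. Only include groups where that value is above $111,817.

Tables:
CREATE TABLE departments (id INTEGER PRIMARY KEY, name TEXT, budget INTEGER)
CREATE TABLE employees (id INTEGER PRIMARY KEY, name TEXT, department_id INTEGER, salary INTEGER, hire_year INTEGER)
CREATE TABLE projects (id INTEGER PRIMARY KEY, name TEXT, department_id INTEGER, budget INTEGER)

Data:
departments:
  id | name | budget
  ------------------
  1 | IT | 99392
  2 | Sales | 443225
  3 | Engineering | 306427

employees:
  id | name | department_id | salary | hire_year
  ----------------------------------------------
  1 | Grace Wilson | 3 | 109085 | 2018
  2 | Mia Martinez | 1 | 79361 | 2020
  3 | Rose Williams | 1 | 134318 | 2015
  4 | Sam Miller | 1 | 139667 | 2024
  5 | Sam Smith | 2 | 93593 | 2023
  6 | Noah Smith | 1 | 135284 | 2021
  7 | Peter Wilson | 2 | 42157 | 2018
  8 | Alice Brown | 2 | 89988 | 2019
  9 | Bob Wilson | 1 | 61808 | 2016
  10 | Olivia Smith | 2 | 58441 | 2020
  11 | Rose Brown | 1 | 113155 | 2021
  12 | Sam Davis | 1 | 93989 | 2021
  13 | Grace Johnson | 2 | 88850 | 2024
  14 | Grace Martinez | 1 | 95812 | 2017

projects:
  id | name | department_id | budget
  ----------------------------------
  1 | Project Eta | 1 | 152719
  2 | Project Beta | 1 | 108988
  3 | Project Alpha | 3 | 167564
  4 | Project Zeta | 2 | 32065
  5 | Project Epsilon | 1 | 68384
SELECT hire_year, MAX(salary) AS max_salary FROM employees GROUP BY hire_year HAVING MAX(salary) > 111817

Execution result:
hire_year | max_salary
2015 | 134318
2021 | 135284
2024 | 139667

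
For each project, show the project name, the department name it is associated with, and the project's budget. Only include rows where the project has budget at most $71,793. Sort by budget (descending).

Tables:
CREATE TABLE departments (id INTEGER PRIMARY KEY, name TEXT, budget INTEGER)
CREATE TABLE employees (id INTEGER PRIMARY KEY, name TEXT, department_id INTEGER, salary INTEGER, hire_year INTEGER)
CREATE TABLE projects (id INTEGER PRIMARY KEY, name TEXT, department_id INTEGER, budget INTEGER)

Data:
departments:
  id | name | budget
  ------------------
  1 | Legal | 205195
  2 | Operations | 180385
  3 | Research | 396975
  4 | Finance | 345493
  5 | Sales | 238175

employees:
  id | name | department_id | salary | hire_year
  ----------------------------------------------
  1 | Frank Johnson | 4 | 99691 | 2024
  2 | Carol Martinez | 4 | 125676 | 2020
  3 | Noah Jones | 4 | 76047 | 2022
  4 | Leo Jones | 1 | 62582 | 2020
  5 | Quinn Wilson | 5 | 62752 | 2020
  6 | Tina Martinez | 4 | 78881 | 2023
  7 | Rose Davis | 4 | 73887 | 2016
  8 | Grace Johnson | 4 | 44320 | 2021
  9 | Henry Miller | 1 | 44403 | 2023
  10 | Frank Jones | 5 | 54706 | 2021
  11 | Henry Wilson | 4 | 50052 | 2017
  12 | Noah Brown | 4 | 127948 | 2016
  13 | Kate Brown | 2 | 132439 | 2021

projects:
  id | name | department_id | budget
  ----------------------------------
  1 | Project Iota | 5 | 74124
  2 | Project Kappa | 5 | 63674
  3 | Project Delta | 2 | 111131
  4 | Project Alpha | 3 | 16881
SELECT c.name, p.name AS department, c.budget FROM projects c JOIN departments p ON c.department_id = p.id WHERE c.budget <= 71793 ORDER BY c.budget DESC

Execution result:
name | department | budget
Project Kappa | Sales | 63674
Project Alpha | Research | 16881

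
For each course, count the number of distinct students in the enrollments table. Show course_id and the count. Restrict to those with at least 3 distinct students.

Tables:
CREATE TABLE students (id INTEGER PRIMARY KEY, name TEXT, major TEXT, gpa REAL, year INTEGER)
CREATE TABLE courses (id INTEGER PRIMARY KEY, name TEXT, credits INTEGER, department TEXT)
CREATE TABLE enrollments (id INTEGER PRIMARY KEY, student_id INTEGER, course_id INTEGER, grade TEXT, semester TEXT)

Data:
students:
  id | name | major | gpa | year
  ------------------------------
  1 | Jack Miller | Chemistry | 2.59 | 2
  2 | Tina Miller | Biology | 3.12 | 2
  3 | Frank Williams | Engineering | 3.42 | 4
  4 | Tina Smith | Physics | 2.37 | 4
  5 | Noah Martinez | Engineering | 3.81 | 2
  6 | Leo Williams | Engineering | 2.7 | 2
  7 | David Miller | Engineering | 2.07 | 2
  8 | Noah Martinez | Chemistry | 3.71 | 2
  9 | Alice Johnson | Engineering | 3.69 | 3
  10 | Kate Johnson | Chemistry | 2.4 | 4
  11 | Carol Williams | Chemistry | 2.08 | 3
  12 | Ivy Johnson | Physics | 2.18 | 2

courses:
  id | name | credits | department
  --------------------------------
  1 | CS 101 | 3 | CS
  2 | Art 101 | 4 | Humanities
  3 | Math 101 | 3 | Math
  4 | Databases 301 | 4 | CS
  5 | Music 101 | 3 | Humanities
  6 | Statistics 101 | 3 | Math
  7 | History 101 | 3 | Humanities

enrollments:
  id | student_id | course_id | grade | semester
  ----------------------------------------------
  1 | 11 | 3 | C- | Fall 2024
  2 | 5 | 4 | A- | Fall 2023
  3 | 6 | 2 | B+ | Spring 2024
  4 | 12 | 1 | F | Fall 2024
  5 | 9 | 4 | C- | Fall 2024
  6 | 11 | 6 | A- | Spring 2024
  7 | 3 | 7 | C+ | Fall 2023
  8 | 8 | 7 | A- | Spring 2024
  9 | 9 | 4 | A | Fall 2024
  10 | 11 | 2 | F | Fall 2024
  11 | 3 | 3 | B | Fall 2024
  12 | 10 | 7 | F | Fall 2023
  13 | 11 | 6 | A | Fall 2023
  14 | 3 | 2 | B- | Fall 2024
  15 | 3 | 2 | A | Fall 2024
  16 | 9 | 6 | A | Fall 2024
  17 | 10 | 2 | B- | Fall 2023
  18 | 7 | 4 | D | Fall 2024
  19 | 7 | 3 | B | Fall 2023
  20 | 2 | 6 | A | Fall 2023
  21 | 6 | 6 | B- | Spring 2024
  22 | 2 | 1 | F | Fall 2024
SELECT course_id, COUNT(DISTINCT student_id) AS distinct_student_count FROM enrollments GROUP BY course_id HAVING COUNT(DISTINCT student_id) >= 3

Execution result:
course_id | distinct_student_count
2 | 4
3 | 3
4 | 3
6 | 4
7 | 3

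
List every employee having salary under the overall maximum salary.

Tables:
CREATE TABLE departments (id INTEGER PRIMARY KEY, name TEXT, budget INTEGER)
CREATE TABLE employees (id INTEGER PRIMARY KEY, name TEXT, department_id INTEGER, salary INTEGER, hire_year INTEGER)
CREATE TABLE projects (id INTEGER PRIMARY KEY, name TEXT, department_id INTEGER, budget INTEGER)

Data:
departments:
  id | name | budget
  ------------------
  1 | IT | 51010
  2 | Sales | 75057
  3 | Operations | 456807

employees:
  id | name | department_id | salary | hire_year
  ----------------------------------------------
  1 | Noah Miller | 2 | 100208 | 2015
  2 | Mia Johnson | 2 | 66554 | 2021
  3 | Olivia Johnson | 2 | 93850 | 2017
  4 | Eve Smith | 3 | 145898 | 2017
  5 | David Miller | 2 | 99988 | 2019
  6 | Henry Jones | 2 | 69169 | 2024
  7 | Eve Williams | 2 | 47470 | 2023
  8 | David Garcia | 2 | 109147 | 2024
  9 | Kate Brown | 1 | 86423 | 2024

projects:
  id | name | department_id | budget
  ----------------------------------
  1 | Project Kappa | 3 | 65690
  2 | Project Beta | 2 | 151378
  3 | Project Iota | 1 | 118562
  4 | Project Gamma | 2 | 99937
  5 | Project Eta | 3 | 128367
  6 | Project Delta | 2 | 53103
SELECT name, salary FROM employees WHERE salary < (SELECT MAX(salary) FROM employees)

Execution result:
name | salary
Noah Miller | 100208
Mia Johnson | 66554
Olivia Johnson | 93850
David Miller | 99988
Henry Jones | 69169
Eve Williams | 47470
David Garcia | 109147
Kate Brown | 86423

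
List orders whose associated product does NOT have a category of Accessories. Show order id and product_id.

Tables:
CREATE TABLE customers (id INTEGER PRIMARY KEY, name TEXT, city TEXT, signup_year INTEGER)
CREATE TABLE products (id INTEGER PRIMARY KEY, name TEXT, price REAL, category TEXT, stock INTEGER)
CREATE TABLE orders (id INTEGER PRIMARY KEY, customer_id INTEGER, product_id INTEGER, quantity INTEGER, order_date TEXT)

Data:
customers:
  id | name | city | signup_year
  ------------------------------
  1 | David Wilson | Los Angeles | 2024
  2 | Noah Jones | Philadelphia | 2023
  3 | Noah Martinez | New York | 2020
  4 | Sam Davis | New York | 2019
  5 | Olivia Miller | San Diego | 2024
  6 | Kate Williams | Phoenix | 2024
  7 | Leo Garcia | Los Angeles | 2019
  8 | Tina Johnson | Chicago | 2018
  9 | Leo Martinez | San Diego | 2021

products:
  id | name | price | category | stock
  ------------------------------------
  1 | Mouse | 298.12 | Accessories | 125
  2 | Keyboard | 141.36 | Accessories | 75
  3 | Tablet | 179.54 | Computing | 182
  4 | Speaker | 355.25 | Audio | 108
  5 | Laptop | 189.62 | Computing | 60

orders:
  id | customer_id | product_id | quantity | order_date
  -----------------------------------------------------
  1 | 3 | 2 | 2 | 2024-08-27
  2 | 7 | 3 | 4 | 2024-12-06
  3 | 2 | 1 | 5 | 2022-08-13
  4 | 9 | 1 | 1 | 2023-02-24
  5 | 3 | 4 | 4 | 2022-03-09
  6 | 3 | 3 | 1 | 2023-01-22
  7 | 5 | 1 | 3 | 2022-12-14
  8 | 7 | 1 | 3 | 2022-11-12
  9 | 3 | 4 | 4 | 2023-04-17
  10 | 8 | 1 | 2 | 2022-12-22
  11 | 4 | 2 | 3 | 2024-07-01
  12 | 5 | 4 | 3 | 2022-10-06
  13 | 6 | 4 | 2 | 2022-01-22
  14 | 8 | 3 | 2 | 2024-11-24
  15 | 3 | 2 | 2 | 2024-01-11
SELECT id, product_id FROM orders WHERE product_id NOT IN (SELECT id FROM products WHERE category = 'Accessories')

Execution result:
id | product_id
2 | 3
5 | 4
6 | 3
9 | 4
12 | 4
13 | 4
14 | 3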